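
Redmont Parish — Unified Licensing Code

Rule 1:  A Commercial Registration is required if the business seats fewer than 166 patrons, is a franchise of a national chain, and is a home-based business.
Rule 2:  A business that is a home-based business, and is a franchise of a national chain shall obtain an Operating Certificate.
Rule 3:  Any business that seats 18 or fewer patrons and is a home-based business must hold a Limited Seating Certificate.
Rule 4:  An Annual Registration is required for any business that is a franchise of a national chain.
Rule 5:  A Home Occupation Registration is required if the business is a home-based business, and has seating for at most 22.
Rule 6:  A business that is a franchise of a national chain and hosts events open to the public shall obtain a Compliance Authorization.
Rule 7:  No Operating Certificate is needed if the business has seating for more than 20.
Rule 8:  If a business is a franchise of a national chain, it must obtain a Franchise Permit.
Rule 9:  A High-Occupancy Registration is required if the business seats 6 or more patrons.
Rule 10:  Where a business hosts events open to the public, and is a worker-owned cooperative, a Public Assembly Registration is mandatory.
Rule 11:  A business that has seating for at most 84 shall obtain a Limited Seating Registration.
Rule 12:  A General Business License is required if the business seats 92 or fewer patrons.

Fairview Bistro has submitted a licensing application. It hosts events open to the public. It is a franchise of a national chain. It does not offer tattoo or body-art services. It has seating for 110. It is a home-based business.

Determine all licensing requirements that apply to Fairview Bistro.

Rule 1: seating 110 < 166; is a franchise of a national chain; is a home-based business → Commercial Registration required.
Rule 2: is a home-based business; is a franchise of a national chain → Operating Certificate required.
Rule 3: seating 110 > 18; is a home-based business → Limited Seating Certificate not required.
Rule 4: is a franchise of a national chain → Annual Registration required.
Rule 5: is a home-based business; seating 110 > 22 → Home Occupation Registration not required.
Rule 6: is a franchise of a national chain; hosts events open to the public → Compliance Authorization required.
Rule 7: seating 110 > 20 → exempt from Operating Certificate.
Rule 8: is a franchise of a national chain → Franchise Permit required.
Rule 9: seating 110 ≥ 6 → High-Occupancy Registration required.
Rule 10: hosts events open to the public; is a franchise of a national chain (not: is a worker-owned cooperative) → Public Assembly Registration not required.
Rule 11: seating 110 > 84 → Limited Seating Registration not required.
Rule 12: seating 110 > 92 → General Business License not required.

Annual Registration, Commercial Registration, Compliance Authorization, Franchise Permit, High-Occupancy Registration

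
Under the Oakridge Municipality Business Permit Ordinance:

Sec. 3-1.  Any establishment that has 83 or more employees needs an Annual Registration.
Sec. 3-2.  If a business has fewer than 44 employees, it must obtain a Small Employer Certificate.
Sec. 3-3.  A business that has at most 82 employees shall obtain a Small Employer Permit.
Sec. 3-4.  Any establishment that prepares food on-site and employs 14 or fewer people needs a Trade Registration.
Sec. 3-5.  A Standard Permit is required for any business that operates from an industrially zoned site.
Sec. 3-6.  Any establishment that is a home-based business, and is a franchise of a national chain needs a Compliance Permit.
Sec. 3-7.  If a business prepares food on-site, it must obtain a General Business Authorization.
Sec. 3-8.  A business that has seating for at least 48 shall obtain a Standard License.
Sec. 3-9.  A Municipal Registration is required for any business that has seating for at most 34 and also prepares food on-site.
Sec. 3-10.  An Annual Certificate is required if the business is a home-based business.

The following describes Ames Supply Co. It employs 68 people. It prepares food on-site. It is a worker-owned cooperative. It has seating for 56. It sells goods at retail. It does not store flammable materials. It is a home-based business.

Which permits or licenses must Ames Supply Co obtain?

Sec. 3-1. employees 68 < 83 → Annual Registration not required.
Sec. 3-2. employees 68 ≥ 44 → Small Employer Certificate not required.
Sec. 3-3. employees 68 ≤ 82 → Small Employer Permit required.
Sec. 3-4. prepares food on-site; employees 68 > 14 → Trade Registration not required.
Sec. 3-5. is a home-based business (not: operates from an industrially zoned site) → Standard Permit not required.
Sec. 3-6. is a home-based business; is a worker-owned cooperative (not: is a franchise of a national chain) → Compliance Permit not required.
Sec. 3-7. prepares food on-site → General Business Authorization required.
Sec. 3-8. seating 56 ≥ 48 → Standard License required.
Sec. 3-9. seating 56 > 34; prepares food on-site → Municipal Registration not required.
Sec. 3-10. is a home-based business → Annual Certificate required.

Annual Certificate, General Business Authorization, Small Employer Permit, Standard License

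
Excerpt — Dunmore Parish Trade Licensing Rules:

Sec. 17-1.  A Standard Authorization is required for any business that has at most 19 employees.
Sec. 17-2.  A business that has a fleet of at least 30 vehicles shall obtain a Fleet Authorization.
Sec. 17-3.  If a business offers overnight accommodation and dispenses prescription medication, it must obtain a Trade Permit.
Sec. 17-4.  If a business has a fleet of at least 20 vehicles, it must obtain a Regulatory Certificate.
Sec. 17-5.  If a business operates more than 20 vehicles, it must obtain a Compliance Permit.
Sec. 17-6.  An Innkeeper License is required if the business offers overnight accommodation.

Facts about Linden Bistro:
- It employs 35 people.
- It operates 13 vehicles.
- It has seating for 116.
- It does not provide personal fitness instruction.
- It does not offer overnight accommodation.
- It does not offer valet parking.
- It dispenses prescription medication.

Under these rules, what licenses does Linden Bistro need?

None

Sec. 17-1. employees 35 > 19 → Standard Authorization not required.
Sec. 17-2. vehicles 13 < 30 → Fleet Authorization not required.
Sec. 17-3. does not offer overnight accommodation; dispenses prescription medication → Trade Permit not required.
Sec. 17-4. vehicles 13 < 20 → Regulatory Certificate not required.
Sec. 17-5. vehicles 13 ≤ 20 → Compliance Permit not required.
Sec. 17-6. does not offer overnight accommodation → Innkeeper License not required.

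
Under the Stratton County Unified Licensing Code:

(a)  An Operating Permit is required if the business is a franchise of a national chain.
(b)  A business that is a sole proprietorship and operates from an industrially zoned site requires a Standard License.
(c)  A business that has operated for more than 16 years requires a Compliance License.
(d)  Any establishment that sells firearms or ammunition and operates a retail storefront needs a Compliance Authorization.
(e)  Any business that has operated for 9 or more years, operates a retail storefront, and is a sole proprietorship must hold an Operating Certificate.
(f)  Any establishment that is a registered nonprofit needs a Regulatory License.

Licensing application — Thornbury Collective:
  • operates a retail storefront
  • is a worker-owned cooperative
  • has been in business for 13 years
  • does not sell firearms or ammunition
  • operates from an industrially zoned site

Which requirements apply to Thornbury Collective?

None

(a) is a worker-owned cooperative (not: is a franchise of a national chain) → Operating Permit not required.
(b) is a worker-owned cooperative (not: is a sole proprietorship); operates from an industrially zoned site → Standard License not required.
(c) years in business 13 ≤ 16 → Compliance License not required.
(d) does not sell firearms or ammunition; operates a retail storefront → Compliance Authorization not required.
(e) years in business 13 ≥ 9; operates a retail storefront; is a worker-owned cooperative (not: is a sole proprietorship) → Operating Certificate not required.
(f) is a worker-owned cooperative (not: is a registered nonprofit) → Regulatory License not required.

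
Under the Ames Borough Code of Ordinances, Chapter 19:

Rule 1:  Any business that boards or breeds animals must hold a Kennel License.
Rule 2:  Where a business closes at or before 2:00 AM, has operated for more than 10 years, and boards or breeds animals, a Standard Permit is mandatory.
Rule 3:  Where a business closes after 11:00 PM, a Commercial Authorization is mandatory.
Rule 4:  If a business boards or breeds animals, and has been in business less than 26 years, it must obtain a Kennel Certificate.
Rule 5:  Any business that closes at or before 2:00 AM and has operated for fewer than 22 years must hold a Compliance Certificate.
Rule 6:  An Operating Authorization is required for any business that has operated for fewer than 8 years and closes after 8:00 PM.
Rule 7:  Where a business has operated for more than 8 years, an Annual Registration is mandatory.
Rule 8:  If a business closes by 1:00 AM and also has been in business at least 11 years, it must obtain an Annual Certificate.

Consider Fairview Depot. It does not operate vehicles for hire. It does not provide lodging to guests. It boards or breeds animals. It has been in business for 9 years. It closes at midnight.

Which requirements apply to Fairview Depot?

Rule 1: boards or breeds animals → Kennel License required.
Rule 2: closes midnight, at/before 2:00 AM; years in business 9 ≤ 10; boards or breeds animals → Standard Permit not required.
Rule 3: closes midnight, after 11:00 PM → Commercial Authorization required.
Rule 4: boards or breeds animals; years in business 9 < 26 → Kennel Certificate required.
Rule 5: closes midnight, at/before 2:00 AM; years in business 9 < 22 → Compliance Certificate required.
Rule 6: years in business 9 ≥ 8; closes midnight, after 8:00 PM → Operating Authorization not required.
Rule 7: years in business 9 > 8 → Annual Registration required.
Rule 8: closes midnight, at/before 1:00 AM; years in business 9 < 11 → Annual Certificate not required.

Annual Registration, Commercial Authorization, Compliance Certificate, Kennel Certificate, Kennel License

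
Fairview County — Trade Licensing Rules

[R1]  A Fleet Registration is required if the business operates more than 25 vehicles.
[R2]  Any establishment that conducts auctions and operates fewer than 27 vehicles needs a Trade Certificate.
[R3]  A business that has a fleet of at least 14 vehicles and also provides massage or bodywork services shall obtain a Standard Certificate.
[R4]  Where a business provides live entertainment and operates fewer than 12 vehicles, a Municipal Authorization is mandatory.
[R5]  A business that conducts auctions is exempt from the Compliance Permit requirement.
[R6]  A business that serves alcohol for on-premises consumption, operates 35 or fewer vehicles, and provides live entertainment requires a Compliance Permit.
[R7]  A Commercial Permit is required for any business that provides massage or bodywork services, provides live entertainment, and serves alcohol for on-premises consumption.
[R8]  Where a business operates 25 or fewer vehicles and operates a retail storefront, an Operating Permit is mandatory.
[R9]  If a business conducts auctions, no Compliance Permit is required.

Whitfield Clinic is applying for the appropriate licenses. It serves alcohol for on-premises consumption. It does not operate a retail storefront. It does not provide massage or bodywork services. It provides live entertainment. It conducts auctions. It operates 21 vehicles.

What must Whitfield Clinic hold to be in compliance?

[R1] vehicles 21 ≤ 25 → Fleet Registration not required.
[R2] conducts auctions; vehicles 21 < 27 → Trade Certificate required.
[R3] vehicles 21 ≥ 14; does not provide massage or bodywork services → Standard Certificate not required.
[R4] provides live entertainment; vehicles 21 ≥ 12 → Municipal Authorization not required.
[R5] conducts auctions → exempt from Compliance Permit.
[R6] serves alcohol for on-premises consumption; vehicles 21 ≤ 35; provides live entertainment → Compliance Permit required.
[R7] does not provide massage or bodywork services; provides live entertainment; serves alcohol for on-premises consumption → Commercial Permit not required.
[R8] vehicles 21 ≤ 25; does not operate a retail storefront → Operating Permit not required.
[R9] conducts auctions → exempt from Compliance Permit.

Trade Certificate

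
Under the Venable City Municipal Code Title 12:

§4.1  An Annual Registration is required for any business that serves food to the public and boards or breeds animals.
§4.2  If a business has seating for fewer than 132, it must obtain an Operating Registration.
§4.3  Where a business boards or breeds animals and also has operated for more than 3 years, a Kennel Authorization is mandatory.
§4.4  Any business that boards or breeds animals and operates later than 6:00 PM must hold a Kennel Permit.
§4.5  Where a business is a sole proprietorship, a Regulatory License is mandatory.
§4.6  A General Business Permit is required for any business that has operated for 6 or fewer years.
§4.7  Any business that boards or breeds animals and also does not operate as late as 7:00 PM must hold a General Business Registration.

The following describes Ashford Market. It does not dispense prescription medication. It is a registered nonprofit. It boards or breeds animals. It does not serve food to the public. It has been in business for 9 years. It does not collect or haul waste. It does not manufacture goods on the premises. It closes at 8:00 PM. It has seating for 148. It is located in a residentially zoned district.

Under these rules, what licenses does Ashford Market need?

Kennel Authorization, Kennel Permit

§4.1 does not serve food to the public; boards or breeds animals → Annual Registration not required.
§4.2 seating 148 ≥ 132 → Operating Registration not required.
§4.3 boards or breeds animals; years in business 9 > 3 → Kennel Authorization required.
§4.4 boards or breeds animals; closes 8:00 PM, after 6:00 PM → Kennel Permit required.
§4.5 is a registered nonprofit (not: is a sole proprietorship) → Regulatory License not required.
§4.6 years in business 9 > 6 → General Business Permit not required.
§4.7 boards or breeds animals; closes 8:00 PM, after 7:00 PM → General Business Registration not required.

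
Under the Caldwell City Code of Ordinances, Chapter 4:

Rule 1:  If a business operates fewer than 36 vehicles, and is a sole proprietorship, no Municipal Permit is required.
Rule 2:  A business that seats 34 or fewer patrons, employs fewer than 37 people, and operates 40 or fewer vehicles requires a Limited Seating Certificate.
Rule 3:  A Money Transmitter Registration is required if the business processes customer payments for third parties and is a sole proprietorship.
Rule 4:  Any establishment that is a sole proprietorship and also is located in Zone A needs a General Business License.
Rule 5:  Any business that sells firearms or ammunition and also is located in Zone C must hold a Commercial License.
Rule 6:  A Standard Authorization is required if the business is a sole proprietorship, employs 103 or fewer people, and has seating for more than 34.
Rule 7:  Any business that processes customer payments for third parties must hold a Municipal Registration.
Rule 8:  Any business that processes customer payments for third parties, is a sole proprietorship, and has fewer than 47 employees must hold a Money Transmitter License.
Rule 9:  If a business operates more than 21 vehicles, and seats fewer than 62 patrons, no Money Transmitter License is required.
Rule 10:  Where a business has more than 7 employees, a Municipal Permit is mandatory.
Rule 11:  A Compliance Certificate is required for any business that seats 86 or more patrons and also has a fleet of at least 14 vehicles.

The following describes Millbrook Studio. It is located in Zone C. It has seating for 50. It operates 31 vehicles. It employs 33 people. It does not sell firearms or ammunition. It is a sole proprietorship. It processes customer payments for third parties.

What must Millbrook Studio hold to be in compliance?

Money Transmitter Registration, Municipal Registration, Standard Authorization

Rule 1: vehicles 31 < 36; is a sole proprietorship → exempt from Municipal Permit.
Rule 2: seating 50 > 34; employees 33 < 37; vehicles 31 ≤ 40 → Limited Seating Certificate not required.
Rule 3: processes customer payments for third parties; is a sole proprietorship → Money Transmitter Registration required.
Rule 4: is a sole proprietorship; is located in Zone C (not: is located in Zone A) → General Business License not required.
Rule 5: does not sell firearms or ammunition; is located in Zone C → Commercial License not required.
Rule 6: is a sole proprietorship; employees 33 ≤ 103; seating 50 > 34 → Standard Authorization required.
Rule 7: processes customer payments for third parties → Municipal Registration required.
Rule 8: processes customer payments for third parties; is a sole proprietorship; employees 33 < 47 → Money Transmitter License required.
Rule 9: vehicles 31 > 21; seating 50 < 62 → exempt from Money Transmitter License.
Rule 10: employees 33 > 7 → Municipal Permit required.
Rule 11: seating 50 < 86; vehicles 31 ≥ 14 → Compliance Certificate not required.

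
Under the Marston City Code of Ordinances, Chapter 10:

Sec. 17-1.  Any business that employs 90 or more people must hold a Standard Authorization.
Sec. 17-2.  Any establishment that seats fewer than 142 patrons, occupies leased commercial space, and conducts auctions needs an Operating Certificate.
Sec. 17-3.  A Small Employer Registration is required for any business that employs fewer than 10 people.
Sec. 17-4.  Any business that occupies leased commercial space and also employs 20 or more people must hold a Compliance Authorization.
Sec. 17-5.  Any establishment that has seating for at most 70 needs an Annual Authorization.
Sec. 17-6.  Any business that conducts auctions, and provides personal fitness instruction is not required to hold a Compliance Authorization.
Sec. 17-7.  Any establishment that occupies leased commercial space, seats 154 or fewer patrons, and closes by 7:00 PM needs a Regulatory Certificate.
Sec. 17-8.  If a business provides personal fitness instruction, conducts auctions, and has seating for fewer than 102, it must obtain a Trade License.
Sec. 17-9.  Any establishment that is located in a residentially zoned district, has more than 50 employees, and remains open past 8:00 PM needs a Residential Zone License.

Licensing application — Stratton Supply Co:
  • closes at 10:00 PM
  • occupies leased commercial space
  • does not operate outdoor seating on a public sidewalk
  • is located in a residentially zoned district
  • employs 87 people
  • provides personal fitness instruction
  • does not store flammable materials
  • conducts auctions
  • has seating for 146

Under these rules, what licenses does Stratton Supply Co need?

Residential Zone License

Sec. 17-1. employees 87 < 90 → Standard Authorization not required.
Sec. 17-2. seating 146 ≥ 142; occupies leased commercial space; conducts auctions → Operating Certificate not required.
Sec. 17-3. employees 87 ≥ 10 → Small Employer Registration not required.
Sec. 17-4. occupies leased commercial space; employees 87 ≥ 20 → Compliance Authorization required.
Sec. 17-5. seating 146 > 70 → Annual Authorization not required.
Sec. 17-6. conducts auctions; provides personal fitness instruction → exempt from Compliance Authorization.
Sec. 17-7. occupies leased commercial space; seating 146 ≤ 154; closes 10:00 PM, after 7:00 PM → Regulatory Certificate not required.
Sec. 17-8. provides personal fitness instruction; conducts auctions; seating 146 ≥ 102 → Trade License not required.
Sec. 17-9. is located in a residentially zoned district; employees 87 > 50; closes 10:00 PM, after 8:00 PM → Residential Zone License required.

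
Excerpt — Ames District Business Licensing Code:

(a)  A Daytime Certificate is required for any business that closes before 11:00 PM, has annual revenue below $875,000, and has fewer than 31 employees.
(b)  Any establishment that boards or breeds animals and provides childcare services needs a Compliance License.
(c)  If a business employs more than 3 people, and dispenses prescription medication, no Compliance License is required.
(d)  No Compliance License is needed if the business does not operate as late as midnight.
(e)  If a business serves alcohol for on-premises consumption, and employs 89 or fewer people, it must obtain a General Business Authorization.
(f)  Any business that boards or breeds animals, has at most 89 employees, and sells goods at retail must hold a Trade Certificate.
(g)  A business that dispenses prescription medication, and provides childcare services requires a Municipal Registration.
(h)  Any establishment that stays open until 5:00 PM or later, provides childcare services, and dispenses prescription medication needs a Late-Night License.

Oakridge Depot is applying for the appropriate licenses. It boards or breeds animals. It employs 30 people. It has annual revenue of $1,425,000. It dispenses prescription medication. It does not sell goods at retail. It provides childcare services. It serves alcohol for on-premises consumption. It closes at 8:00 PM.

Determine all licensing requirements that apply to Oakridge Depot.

(a) closes 8:00 PM, at/before 11:00 PM; revenue $1,425,000 ≥ $875,000; employees 30 < 31 → Daytime Certificate not required.
(b) boards or breeds animals; provides childcare services → Compliance License required.
(c) employees 30 > 3; dispenses prescription medication → exempt from Compliance License.
(d) closes 8:00 PM, at/before midnight → exempt from Compliance License.
(e) serves alcohol for on-premises consumption; employees 30 ≤ 89 → General Business Authorization required.
(f) boards or breeds animals; employees 30 ≤ 89; does not sell goods at retail → Trade Certificate not required.
(g) dispenses prescription medication; provides childcare services → Municipal Registration required.
(h) closes 8:00 PM, after 5:00 PM; provides childcare services; dispenses prescription medication → Late-Night License required.

General Business Authorization, Late-Night License, Municipal Registration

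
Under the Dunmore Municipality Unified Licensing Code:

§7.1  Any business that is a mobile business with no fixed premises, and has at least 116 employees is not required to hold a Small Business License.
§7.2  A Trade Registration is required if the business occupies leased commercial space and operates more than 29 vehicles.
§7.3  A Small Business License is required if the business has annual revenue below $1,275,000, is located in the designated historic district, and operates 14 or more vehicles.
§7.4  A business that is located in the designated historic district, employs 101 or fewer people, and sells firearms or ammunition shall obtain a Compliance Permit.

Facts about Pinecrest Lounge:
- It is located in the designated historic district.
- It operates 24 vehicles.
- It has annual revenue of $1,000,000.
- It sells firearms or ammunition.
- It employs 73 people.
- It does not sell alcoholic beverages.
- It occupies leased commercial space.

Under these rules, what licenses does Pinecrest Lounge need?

Compliance Permit, Small Business License

§7.1 occupies leased commercial space (not: is a mobile business with no fixed premises); employees 73 < 116 → Small Business License exemption does not apply.
§7.2 occupies leased commercial space; vehicles 24 ≤ 29 → Trade Registration not required.
§7.3 revenue $1,000,000 < $1,275,000; is located in the designated historic district; vehicles 24 ≥ 14 → Small Business License required.
§7.4 is located in the designated historic district; employees 73 ≤ 101; sells firearms or ammunition → Compliance Permit required.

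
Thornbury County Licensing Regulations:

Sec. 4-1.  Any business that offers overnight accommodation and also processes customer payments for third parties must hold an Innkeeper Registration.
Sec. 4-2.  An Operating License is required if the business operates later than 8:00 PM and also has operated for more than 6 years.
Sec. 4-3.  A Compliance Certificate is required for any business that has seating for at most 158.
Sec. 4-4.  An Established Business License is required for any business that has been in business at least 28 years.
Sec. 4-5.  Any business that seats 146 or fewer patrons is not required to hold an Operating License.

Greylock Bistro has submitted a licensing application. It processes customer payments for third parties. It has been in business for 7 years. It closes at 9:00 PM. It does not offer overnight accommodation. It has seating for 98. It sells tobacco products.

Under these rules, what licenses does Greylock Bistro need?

Compliance Certificate

Sec. 4-1. does not offer overnight accommodation; processes customer payments for third parties → Innkeeper Registration not required.
Sec. 4-2. closes 9:00 PM, after 8:00 PM; years in business 7 > 6 → Operating License required.
Sec. 4-3. seating 98 ≤ 158 → Compliance Certificate required.
Sec. 4-4. years in business 7 < 28 → Established Business License not required.
Sec. 4-5. seating 98 ≤ 146 → exempt from Operating License.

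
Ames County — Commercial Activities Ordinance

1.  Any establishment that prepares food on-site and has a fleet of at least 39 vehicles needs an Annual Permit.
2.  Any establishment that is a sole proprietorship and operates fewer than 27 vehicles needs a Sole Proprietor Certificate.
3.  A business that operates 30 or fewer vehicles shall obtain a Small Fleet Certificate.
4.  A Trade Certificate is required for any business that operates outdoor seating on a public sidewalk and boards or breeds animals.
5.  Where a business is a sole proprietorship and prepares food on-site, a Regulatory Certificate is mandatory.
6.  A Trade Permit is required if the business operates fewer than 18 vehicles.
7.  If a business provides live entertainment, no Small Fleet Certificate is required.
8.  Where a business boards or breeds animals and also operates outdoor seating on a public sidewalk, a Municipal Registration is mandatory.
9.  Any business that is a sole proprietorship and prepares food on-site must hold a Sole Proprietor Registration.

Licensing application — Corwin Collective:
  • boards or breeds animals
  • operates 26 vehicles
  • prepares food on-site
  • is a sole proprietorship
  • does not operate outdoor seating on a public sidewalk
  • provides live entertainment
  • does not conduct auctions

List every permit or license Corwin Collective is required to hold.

Regulatory Certificate, Sole Proprietor Certificate, Sole Proprietor Registration

1. prepares food on-site; vehicles 26 < 39 → Annual Permit not required.
2. is a sole proprietorship; vehicles 26 < 27 → Sole Proprietor Certificate required.
3. vehicles 26 ≤ 30 → Small Fleet Certificate required.
4. does not operate outdoor seating on a public sidewalk; boards or breeds animals → Trade Certificate not required.
5. is a sole proprietorship; prepares food on-site → Regulatory Certificate required.
6. vehicles 26 ≥ 18 → Trade Permit not required.
7. provides live entertainment → exempt from Small Fleet Certificate.
8. boards or breeds animals; does not operate outdoor seating on a public sidewalk → Municipal Registration not required.
9. is a sole proprietorship; prepares food on-site → Sole Proprietor Registration required.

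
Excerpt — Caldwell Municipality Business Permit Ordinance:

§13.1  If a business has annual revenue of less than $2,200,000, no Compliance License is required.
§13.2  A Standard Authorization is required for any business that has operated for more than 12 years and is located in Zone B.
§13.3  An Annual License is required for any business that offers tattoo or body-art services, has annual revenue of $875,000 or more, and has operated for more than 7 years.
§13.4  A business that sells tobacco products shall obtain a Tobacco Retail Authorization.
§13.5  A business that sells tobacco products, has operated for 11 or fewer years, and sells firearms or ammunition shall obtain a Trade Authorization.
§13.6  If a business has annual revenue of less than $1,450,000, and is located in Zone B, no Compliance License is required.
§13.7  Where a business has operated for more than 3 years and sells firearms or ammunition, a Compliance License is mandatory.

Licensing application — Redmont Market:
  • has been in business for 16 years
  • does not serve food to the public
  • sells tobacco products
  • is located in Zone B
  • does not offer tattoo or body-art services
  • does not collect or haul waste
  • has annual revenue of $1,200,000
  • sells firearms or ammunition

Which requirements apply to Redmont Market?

§13.1 revenue $1,200,000 < $2,200,000 → exempt from Compliance License.
§13.2 years in business 16 > 12; is located in Zone B → Standard Authorization required.
§13.3 does not offer tattoo or body-art services; revenue $1,200,000 ≥ $875,000; years in business 16 > 7 → Annual License not required.
§13.4 sells tobacco products → Tobacco Retail Authorization required.
§13.5 sells tobacco products; years in business 16 > 11; sells firearms or ammunition → Trade Authorization not required.
§13.6 revenue $1,200,000 < $1,450,000; is located in Zone B → exempt from Compliance License.
§13.7 years in business 16 > 3; sells firearms or ammunition → Compliance License required.

Standard Authorization, Tobacco Retail Authorization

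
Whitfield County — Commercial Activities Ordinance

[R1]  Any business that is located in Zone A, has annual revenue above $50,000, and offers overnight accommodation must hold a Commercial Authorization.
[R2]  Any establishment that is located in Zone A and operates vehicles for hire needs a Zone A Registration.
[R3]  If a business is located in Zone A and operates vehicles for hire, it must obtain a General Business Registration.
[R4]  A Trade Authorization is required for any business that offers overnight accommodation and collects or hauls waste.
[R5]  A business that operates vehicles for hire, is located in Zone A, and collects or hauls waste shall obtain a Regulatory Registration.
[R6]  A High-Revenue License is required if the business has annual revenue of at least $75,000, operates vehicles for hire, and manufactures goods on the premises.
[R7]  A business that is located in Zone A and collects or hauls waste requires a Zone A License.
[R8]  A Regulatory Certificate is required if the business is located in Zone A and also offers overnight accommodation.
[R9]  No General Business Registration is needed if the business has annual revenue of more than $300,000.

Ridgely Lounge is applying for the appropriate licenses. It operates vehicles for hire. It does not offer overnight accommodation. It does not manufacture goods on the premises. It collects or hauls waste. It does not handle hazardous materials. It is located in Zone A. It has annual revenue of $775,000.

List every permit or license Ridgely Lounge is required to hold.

Regulatory Registration, Zone A License, Zone A Registration

[R1] is located in Zone A; revenue $775,000 > $50,000; does not offer overnight accommodation → Commercial Authorization not required.
[R2] is located in Zone A; operates vehicles for hire → Zone A Registration required.
[R3] is located in Zone A; operates vehicles for hire → General Business Registration required.
[R4] does not offer overnight accommodation; collects or hauls waste → Trade Authorization not required.
[R5] operates vehicles for hire; is located in Zone A; collects or hauls waste → Regulatory Registration required.
[R6] revenue $775,000 ≥ $75,000; operates vehicles for hire; does not manufacture goods on the premises → High-Revenue License not required.
[R7] is located in Zone A; collects or hauls waste → Zone A License required.
[R8] is located in Zone A; does not offer overnight accommodation → Regulatory Certificate not required.
[R9] revenue $775,000 > $300,000 → exempt from General Business Registration.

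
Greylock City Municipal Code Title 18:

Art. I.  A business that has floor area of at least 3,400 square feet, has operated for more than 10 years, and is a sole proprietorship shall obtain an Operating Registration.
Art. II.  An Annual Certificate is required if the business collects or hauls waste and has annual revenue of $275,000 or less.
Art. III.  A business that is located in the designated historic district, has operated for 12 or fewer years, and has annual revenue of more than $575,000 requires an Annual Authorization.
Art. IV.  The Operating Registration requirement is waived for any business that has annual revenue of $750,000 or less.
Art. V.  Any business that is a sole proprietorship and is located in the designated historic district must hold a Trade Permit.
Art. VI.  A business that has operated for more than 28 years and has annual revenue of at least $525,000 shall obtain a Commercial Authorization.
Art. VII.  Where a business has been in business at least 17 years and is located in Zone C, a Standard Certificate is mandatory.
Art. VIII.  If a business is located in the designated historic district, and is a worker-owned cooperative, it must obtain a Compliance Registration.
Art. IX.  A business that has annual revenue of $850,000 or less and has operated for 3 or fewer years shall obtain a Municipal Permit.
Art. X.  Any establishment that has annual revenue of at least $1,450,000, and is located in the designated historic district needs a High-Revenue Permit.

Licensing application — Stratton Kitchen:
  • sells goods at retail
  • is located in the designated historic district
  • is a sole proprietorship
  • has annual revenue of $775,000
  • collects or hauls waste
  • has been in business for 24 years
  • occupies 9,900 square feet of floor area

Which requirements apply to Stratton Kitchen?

Art. I. floor area 9,900 square feet ≥ 3,400 square feet; years in business 24 > 10; is a sole proprietorship → Operating Registration required.
Art. II. collects or hauls waste; revenue $775,000 > $275,000 → Annual Certificate not required.
Art. III. is located in the designated historic district; years in business 24 > 12; revenue $775,000 > $575,000 → Annual Authorization not required.
Art. IV. revenue $775,000 > $750,000 → Operating Registration exemption does not apply.
Art. V. is a sole proprietorship; is located in the designated historic district → Trade Permit required.
Art. VI. years in business 24 ≤ 28; revenue $775,000 ≥ $525,000 → Commercial Authorization not required.
Art. VII. years in business 24 ≥ 17; is located in the designated historic district (not: is located in Zone C) → Standard Certificate not required.
Art. VIII. is located in the designated historic district; is a sole proprietorship (not: is a worker-owned cooperative) → Compliance Registration not required.
Art. IX. revenue $775,000 ≤ $850,000; years in business 24 > 3 → Municipal Permit not required.
Art. X. revenue $775,000 < $1,450,000; is located in the designated historic district → High-Revenue Permit not required.

Operating Registration, Trade Permit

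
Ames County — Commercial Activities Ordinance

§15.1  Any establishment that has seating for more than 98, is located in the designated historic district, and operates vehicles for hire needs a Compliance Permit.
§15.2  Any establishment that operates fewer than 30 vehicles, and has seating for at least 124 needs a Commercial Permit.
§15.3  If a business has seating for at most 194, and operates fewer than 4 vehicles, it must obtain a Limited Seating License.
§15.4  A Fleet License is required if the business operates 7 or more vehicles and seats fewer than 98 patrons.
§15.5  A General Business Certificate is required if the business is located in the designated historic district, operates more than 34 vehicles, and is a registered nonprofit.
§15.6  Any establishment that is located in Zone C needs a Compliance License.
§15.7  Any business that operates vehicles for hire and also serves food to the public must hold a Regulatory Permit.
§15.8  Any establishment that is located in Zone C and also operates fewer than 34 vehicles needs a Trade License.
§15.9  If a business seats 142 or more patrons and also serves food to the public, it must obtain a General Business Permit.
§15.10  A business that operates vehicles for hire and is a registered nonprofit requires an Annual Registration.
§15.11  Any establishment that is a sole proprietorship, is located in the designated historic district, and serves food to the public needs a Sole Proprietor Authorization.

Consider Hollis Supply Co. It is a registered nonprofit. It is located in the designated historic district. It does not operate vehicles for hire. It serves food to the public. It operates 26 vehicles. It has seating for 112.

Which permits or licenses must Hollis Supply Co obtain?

None

§15.1 seating 112 > 98; is located in the designated historic district; does not operate vehicles for hire → Compliance Permit not required.
§15.2 vehicles 26 < 30; seating 112 < 124 → Commercial Permit not required.
§15.3 seating 112 ≤ 194; vehicles 26 ≥ 4 → Limited Seating License not required.
§15.4 vehicles 26 ≥ 7; seating 112 ≥ 98 → Fleet License not required.
§15.5 is located in the designated historic district; vehicles 26 ≤ 34; is a registered nonprofit → General Business Certificate not required.
§15.6 is located in the designated historic district (not: is located in Zone C) → Compliance License not required.
§15.7 does not operate vehicles for hire; serves food to the public → Regulatory Permit not required.
§15.8 is located in the designated historic district (not: is located in Zone C); vehicles 26 < 34 → Trade License not required.
§15.9 seating 112 < 142; serves food to the public → General Business Permit not required.
§15.10 does not operate vehicles for hire; is a registered nonprofit → Annual Registration not required.
§15.11 is a registered nonprofit (not: is a sole proprietorship); is located in the designated historic district; serves food to the public → Sole Proprietor Authorization not required.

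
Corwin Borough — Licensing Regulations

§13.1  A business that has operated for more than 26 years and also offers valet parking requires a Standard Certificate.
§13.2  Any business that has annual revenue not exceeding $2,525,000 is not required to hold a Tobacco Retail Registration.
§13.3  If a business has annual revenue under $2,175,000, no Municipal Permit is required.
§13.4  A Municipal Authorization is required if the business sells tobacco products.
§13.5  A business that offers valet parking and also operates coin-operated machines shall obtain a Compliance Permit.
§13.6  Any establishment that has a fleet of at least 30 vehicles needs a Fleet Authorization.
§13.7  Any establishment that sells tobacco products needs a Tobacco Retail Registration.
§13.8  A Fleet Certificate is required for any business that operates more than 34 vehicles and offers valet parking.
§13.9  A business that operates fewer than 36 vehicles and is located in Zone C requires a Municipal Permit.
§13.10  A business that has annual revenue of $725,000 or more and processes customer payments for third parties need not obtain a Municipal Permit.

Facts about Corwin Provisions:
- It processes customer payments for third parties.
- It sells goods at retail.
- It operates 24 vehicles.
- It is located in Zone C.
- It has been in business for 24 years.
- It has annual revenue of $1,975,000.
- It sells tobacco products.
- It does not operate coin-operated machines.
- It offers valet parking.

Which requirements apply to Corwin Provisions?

Municipal Authorization

§13.1 years in business 24 ≤ 26; offers valet parking → Standard Certificate not required.
§13.2 revenue $1,975,000 ≤ $2,525,000 → exempt from Tobacco Retail Registration.
§13.3 revenue $1,975,000 < $2,175,000 → exempt from Municipal Permit.
§13.4 sells tobacco products → Municipal Authorization required.
§13.5 offers valet parking; does not operate coin-operated machines → Compliance Permit not required.
§13.6 vehicles 24 < 30 → Fleet Authorization not required.
§13.7 sells tobacco products → Tobacco Retail Registration required.
§13.8 vehicles 24 ≤ 34; offers valet parking → Fleet Certificate not required.
§13.9 vehicles 24 < 36; is located in Zone C → Municipal Permit required.
§13.10 revenue $1,975,000 ≥ $725,000; processes customer payments for third parties → exempt from Municipal Permit.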